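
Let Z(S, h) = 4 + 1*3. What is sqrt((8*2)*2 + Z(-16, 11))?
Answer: sqrt(39) ≈ 6.2450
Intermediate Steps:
Z(S, h) = 7 (Z(S, h) = 4 + 3 = 7)
sqrt((8*2)*2 + Z(-16, 11)) = sqrt((8*2)*2 + 7) = sqrt(16*2 + 7) = sqrt(32 + 7) = sqrt(39)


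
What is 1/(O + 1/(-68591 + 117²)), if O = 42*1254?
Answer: 54902/2891578535 ≈ 1.8987e-5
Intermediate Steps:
O = 52668
1/(O + 1/(-68591 + 117²)) = 1/(52668 + 1/(-68591 + 117²)) = 1/(52668 + 1/(-68591 + 13689)) = 1/(52668 + 1/(-54902)) = 1/(52668 - 1/54902) = 1/(2891578535/54902) = 54902/2891578535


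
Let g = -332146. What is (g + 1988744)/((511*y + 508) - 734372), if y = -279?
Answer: -1656598/876433 ≈ -1.8902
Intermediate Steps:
(g + 1988744)/((511*y + 508) - 734372) = (-332146 + 1988744)/((511*(-279) + 508) - 734372) = 1656598/((-142569 + 508) - 734372) = 1656598/(-142061 - 734372) = 1656598/(-876433) = 1656598*(-1/876433) = -1656598/876433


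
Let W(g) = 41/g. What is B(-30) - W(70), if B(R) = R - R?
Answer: -41/70 ≈ -0.58571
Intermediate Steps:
B(R) = 0
B(-30) - W(70) = 0 - 41/70 = -41/70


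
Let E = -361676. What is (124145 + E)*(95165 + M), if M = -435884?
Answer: 80931324789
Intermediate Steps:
(124145 + E)*(95165 + M) = (124145 - 361676)*(95165 - 435884) = -237531*(-340719) = 80931324789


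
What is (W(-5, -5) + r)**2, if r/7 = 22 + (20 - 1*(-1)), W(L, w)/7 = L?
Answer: 70756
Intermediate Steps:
W(L, w) = 7*L
r = 301 (r = 7*(22 + (20 - 1*(-1))) = 7*(22 + (20 + 1)) = 7*(22 + 21) = 7*43 = 301)
(W(-5, -5) + r)**2 = (7*(-5) + 301)**2 = (-35 + 301)**2 = 266**2 = 70756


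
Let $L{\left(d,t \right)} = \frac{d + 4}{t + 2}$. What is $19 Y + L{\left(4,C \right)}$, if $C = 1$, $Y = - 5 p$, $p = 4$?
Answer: $- \frac{1132}{3} \approx -377.33$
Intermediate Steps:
$Y = -20$ ($Y = \left(-5\right) 4 = -20$)
$L{\left(d,t \right)} = \frac{4 + d}{2 + t}$
$19 Y + L{\left(4,C \right)} = 19 \left(-20\right) + \frac{4 + 4}{2 + 1} = -380 + \frac{1}{3} \cdot 8 = -380 + \frac{8}{3} = - \frac{1132}{3}$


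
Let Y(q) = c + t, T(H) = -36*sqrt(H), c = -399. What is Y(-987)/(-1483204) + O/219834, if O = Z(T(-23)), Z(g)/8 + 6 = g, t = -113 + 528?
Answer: -3112964/13585777839 - 16*I*sqrt(23)/12213 ≈ -0.00022913 - 0.0062829*I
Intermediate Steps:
t = 415
Z(g) = -48 + 8*g
Y(q) = 16 (Y(q) = -399 + 415 = 16)
O = -48 - 288*I*sqrt(23) (O = -48 + 8*(-36*I*sqrt(23)) = -48 - 288*I*sqrt(23) ≈ -48.0 - 1381.2*I)
Y(-987)/(-1483204) + O/219834 = 16/(-1483204) + (-48 - 288*I*sqrt(23))/219834 = 16*(-1/1483204) + (-48 - 288*I*sqrt(23))*(1/219834) = -4/370801 + (-8/36639 - 16*I*sqrt(23)/12213) = -3112964/13585777839 - 16*I*sqrt(23)/12213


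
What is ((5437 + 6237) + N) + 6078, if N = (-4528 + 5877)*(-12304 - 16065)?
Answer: -38252029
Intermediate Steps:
N = -38269781 (N = 1349*(-28369) = -38269781)
((5437 + 6237) + N) + 6078 = ((5437 + 6237) - 38269781) + 6078 = (11674 - 38269781) + 6078 = -38258107 + 6078 = -38252029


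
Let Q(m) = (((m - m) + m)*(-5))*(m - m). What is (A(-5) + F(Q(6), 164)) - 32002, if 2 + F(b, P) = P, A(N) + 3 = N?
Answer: -31848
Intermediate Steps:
A(N) = -3 + N
Q(m) = 0 (Q(m) = ((0 + m)*(-5))*0 = (m*(-5))*0 = -5*m*0 = 0)
F(b, P) = -2 + P
(A(-5) + F(Q(6), 164)) - 32002 = ((-3 - 5) + (-2 + 164)) - 32002 = (-8 + 162) - 32002 = 154 - 32002 = -31848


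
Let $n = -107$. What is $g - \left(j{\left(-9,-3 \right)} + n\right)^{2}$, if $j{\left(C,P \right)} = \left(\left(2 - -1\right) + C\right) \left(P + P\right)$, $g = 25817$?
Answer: $20776$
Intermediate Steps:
$j{\left(C,P \right)} = 2 P \left(3 + C\right)$ ($j{\left(C,P \right)} = \left(\left(2 + 1\right) + C\right) 2 P = \left(3 + C\right) 2 P = 2 P \left(3 + C\right)$)
$g - \left(j{\left(-9,-3 \right)} + n\right)^{2} = 25817 - \left(2 \left(-3\right) \left(3 - 9\right) - 107\right)^{2} = 25817 - \left(2 \left(-3\right) \left(-6\right) - 107\right)^{2} = 25817 - \left(36 - 107\right)^{2} = 25817 - \left(-71\right)^{2} = 25817 - 5041 = 20776$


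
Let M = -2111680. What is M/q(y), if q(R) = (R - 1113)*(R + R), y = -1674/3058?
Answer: -1234193020720/712543959 ≈ -1732.1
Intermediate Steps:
y = -837/1529 (y = -1674*1/3058 = -837/1529 ≈ -0.54742)
q(R) = 2*R*(-1113 + R) (q(R) = (-1113 + R)*(2*R) = 2*R*(-1113 + R))
M/q(y) = -2111680*(-1529/(1674*(-1113 - 837/1529))) = -2111680/(2*(-837/1529)*(-1702614/1529)) = -2111680/2850175836/2337841 = -2111680*2337841/2850175836 = -1234193020720/712543959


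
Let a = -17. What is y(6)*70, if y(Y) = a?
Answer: -1190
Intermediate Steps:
y(Y) = -17
y(6)*70 = -17*70 = -1190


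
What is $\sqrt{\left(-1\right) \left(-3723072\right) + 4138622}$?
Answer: $\sqrt{7861694} \approx 2803.9$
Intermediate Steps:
$\sqrt{\left(-1\right) \left(-3723072\right) + 4138622} = \sqrt{3723072 + 4138622} = \sqrt{7861694}$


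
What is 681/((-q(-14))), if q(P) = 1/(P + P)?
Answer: 19068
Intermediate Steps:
q(P) = 1/(2*P)
681/((-q(-14))) = 681/((-1/(2*(-14)))) = 681/((-(-1)/(2*14))) = 681/((-1*(-1/28))) = 681/(1/28) = 681*28 = 19068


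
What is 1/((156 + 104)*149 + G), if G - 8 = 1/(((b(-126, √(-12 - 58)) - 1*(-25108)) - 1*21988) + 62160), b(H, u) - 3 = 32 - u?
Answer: 165300878147975/6405078429008560921 - I*√70/6405078429008560921 ≈ 2.5808e-5 - 1.3062e-18*I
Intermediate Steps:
b(H, u) = 35 - u (b(H, u) = 3 + (32 - u) = 35 - u)
G = 8 + 1/(65315 - I*√70) (G = 8 + 1/((((35 - √(-12 - 58)) - 1*(-25108)) - 1*21988) + 62160) = 8 + 1/((((35 - √(-70)) + 25108) - 21988) + 62160) = 8 + 1/((((35 - I*√70) + 25108) - 21988) + 62160) = 8 + 1/(((25143 - I*√70) - 21988) + 62160) = 8 + 1/((3155 - I*√70) + 62160) = 8 + 1/(65315 - I*√70) ≈ 8.0 + 1.9612e-9*I)
1/((156 + 104)*149 + G) = 1/((156 + 104)*149 + (6825691935/853209859 + I*√70/4266049295)) = 1/(260*149 + (6825691935/853209859 + I*√70/4266049295)) = 1/(38740 + (6825691935/853209859 + I*√70/4266049295)) = 1/(33060175629595/853209859 + I*√70/4266049295)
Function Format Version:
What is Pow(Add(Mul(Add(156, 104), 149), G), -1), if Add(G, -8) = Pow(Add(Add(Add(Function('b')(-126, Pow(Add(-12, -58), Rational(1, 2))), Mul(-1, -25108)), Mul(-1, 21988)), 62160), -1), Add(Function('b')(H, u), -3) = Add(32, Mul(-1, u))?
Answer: Add(Rational(165300878147975, 6405078429008560921), Mul(Rational(-1, 6405078429008560921), I, Pow(70, Rational(1, 2)))) ≈ Add(2.5808e-5, Mul(-1.3062e-18, I))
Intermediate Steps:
Function('b')(H, u) = Add(35, Mul(-1, u)) (Function('b')(H, u) = Add(3, Add(32, Mul(-1, u))) = Add(35, Mul(-1, u)))
G = Add(8, Pow(Add(65315, Mul(-1, I, Pow(70, Rational(1, 2)))), -1)) (G = Add(8, Pow(Add(Add(Add(Add(35, Mul(-1, Pow(Add(-12, -58), Rational(1, 2)))), Mul(-1, -25108)), Mul(-1, 21988)), 62160), -1)) = Add(8, Pow(Add(Add(Add(Add(35, Mul(-1, Pow(-70, Rational(1, 2)))), 25108), -21988), 62160), -1)) = Add(8, Pow(Add(Add(Add(Add(35, Mul(-1, Mul(I, Pow(70, Rational(1, 2))))), 25108), -21988), 62160), -1)) = Add(8, Pow(Add(Add(Add(Add(35, Mul(-1, I, Pow(70, Rational(1, 2)))), 25108), -21988), 62160), -1)) = Add(8, Pow(Add(Add(Add(25143, Mul(-1, I, Pow(70, Rational(1, 2)))), -21988), 62160), -1)) = Add(8, Pow(Add(Add(3155, Mul(-1, I, Pow(70, Rational(1, 2)))), 62160), -1)) = Add(8, Pow(Add(65315, Mul(-1, I, Pow(70, Rational(1, 2)))), -1)) ≈ Add(8.0000, Mul(1.9612e-9, I)))
Pow(Add(Mul(Add(156, 104), 149), G), -1) = Pow(Add(Mul(Add(156, 104), 149), Add(Rational(6825691935, 853209859), Mul(Rational(1, 4266049295), I, Pow(70, Rational(1, 2))))), -1) = Pow(Add(Mul(260, 149), Add(Rational(6825691935, 853209859), Mul(Rational(1, 4266049295), I, Pow(70, Rational(1, 2))))), -1) = Pow(Add(38740, Add(Rational(6825691935, 853209859), Mul(Rational(1, 4266049295), I, Pow(70, Rational(1, 2))))), -1) = Pow(Add(Rational(33060175629595, 853209859), Mul(Rational(1, 4266049295), I, Pow(70, Rational(1, 2)))), -1)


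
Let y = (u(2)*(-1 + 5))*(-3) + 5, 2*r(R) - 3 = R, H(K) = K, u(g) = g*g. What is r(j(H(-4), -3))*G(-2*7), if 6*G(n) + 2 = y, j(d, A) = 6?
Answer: -135/4 ≈ -33.750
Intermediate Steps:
u(g) = g²
r(R) = 3/2 + R/2
y = -43 (y = (2²*(-1 + 5))*(-3) + 5 = (4*4)*(-3) + 5 = 16*(-3) + 5 = -48 + 5 = -43)
G(n) = -15/2 (G(n) = -⅓ + (⅙)*(-43) = -⅓ - 43/6 = -15/2)
r(j(H(-4), -3))*G(-2*7) = (3/2 + (½)*6)*(-15/2) = (3/2 + 3)*(-15/2) = (9/2)*(-15/2) = -135/4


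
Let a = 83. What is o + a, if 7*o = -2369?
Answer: -1788/7 ≈ -255.43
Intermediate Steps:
o = -2369/7 (o = (1/7)*(-2369) = -2369/7 ≈ -338.43)
o + a = -2369/7 + 83 = -1788/7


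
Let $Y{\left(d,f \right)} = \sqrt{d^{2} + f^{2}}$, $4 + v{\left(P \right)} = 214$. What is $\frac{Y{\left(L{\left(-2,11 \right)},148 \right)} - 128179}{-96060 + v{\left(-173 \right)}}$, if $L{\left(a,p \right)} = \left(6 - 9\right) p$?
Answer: $\frac{128179}{95850} - \frac{\sqrt{22993}}{95850} \approx 1.3357$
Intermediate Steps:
$v{\left(P \right)} = 210$ ($v{\left(P \right)} = -4 + 214 = 210$)
$L{\left(a,p \right)} = - 3 p$
$\frac{Y{\left(L{\left(-2,11 \right)},148 \right)} - 128179}{-96060 + v{\left(-173 \right)}} = \frac{\sqrt{\left(\left(-3\right) 11\right)^{2} + 148^{2}} - 128179}{-96060 + 210} = \frac{\sqrt{\left(-33\right)^{2} + 21904} - 128179}{-95850} = \left(\sqrt{1089 + 21904} - 128179\right) \left(- \frac{1}{95850}\right) = \left(\sqrt{22993} - 128179\right) \left(- \frac{1}{95850}\right) = \left(-128179 + \sqrt{22993}\right) \left(- \frac{1}{95850}\right) = \frac{128179}{95850} - \frac{\sqrt{22993}}{95850}$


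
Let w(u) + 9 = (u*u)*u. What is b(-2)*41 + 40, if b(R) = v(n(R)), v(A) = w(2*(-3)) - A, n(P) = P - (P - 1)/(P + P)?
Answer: -36289/4 ≈ -9072.3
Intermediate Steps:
n(P) = P - (-1 + P)/(2*P)
w(u) = -9 + u³ (w(u) = -9 + (u*u)*u = -9 + u²*u = -9 + u³)
v(A) = -225 - A (v(A) = (-9 + (2*(-3))³) - A = (-9 + (-6)³) - A = (-9 - 216) - A = -225 - A)
b(R) = -449/2 - R - 1/(2*R) (b(R) = -225 - (-½ + R + 1/(2*R)) = -225 + (½ - R - 1/(2*R)) = -449/2 - R - 1/(2*R))
b(-2)*41 + 40 = (-449/2 - 1*(-2) - ½/(-2))*41 + 40 = (-449/2 + 2 - ½*(-½))*41 + 40 = (-449/2 + 2 + ¼)*41 + 40 = -889/4*41 + 40 = -36449/4 + 40 = -36289/4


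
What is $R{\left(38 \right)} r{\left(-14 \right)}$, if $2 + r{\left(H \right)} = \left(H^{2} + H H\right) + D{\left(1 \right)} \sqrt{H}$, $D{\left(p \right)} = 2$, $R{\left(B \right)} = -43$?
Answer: $-16770 - 86 i \sqrt{14} \approx -16770.0 - 321.78 i$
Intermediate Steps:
$r{\left(H \right)} = -2 + 2 \sqrt{H} + 2 H^{2}$ ($r{\left(H \right)} = -2 + \left(\left(H^{2} + H H\right) + 2 \sqrt{H}\right) = -2 + \left(\left(H^{2} + H^{2}\right) + 2 \sqrt{H}\right) = -2 + \left(2 H^{2} + 2 \sqrt{H}\right) = -2 + \left(2 \sqrt{H} + 2 H^{2}\right) = -2 + 2 \sqrt{H} + 2 H^{2}$)
$R{\left(38 \right)} r{\left(-14 \right)} = - 43 \left(-2 + 2 \sqrt{-14} + 2 \left(-14\right)^{2}\right) = - 43 \left(-2 + 2 i \sqrt{14} + 2 \cdot 196\right) = - 43 \left(-2 + 2 i \sqrt{14} + 392\right) = - 43 \left(390 + 2 i \sqrt{14}\right) = -16770 - 86 i \sqrt{14}$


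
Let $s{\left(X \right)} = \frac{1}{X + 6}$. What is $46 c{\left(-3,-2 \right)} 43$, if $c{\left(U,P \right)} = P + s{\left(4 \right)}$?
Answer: $- \frac{18791}{5} \approx -3758.2$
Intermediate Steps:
$s{\left(X \right)} = \frac{1}{6 + X}$
$c{\left(U,P \right)} = \frac{1}{10} + P$ ($c{\left(U,P \right)} = P + \frac{1}{6 + 4} = P + \frac{1}{10} = \frac{1}{10} + P$)
$46 c{\left(-3,-2 \right)} 43 = 46 \left(\frac{1}{10} - 2\right) 43 = 46 \left(- \frac{19}{10}\right) 43 = \left(- \frac{437}{5}\right) 43 = - \frac{18791}{5}$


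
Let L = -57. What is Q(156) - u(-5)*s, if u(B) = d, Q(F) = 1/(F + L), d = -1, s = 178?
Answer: 17623/99 ≈ 178.01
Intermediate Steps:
Q(F) = 1/(-57 + F) (Q(F) = 1/(F - 57) = 1/(-57 + F))
u(B) = -1
Q(156) - u(-5)*s = 1/(-57 + 156) - (-1)*178 = 1/99 - 1*(-178) = 1/99 + 178 = 17623/99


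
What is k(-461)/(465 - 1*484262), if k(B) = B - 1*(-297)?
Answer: 164/483797 ≈ 0.00033899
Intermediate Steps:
k(B) = 297 + B (k(B) = B + 297 = 297 + B)
k(-461)/(465 - 1*484262) = (297 - 461)/(465 - 1*484262) = -164/(465 - 484262) = -164/(-483797) = -164*(-1/483797) = 164/483797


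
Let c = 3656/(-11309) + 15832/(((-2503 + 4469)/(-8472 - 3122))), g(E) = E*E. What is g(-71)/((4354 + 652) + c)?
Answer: -56039521627/982271736502 ≈ -0.057051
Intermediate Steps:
g(E) = E²
c = -1037922171984/11116747 (c = 3656*(-1/11309) + 15832/((1966/(-11594))) = -3656/11309 + 15832/((1966*(-1/11594))) = -3656/11309 + 15832/(-983/5797) = -3656/11309 + 15832*(-5797/983) = -3656/11309 - 91778104/983 = -1037922171984/11116747 ≈ -93366.)
g(-71)/((4354 + 652) + c) = (-71)²/((4354 + 652) - 1037922171984/11116747) = 5041/(5006 - 1037922171984/11116747) = 5041/(-982271736502/11116747) = 5041*(-11116747/982271736502) = -56039521627/982271736502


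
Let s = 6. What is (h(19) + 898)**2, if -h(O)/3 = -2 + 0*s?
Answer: 817216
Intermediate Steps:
h(O) = 6 (h(O) = -3*(-2 + 0*6) = -3*(-2 + 0) = -3*(-2) = 6)
(h(19) + 898)**2 = (6 + 898)**2 = 904**2 = 817216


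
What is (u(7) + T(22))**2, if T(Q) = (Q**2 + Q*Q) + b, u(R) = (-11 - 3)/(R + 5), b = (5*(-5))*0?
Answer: 33651601/36 ≈ 9.3477e+5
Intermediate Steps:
b = 0 (b = -25*0 = 0)
u(R) = -14/(5 + R)
T(Q) = 2*Q**2 (T(Q) = (Q**2 + Q*Q) + 0 = (Q**2 + Q**2) + 0 = 2*Q**2 + 0 = 2*Q**2)
(u(7) + T(22))**2 = (-14/(5 + 7) + 2*22**2)**2 = (-14/12 + 2*484)**2 = (-14*1/12 + 968)**2 = (-7/6 + 968)**2 = (5801/6)**2 = 33651601/36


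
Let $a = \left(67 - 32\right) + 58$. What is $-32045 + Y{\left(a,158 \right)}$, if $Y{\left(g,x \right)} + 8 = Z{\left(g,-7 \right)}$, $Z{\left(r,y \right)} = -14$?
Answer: $-32067$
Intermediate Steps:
$a = 93$ ($a = 35 + 58 = 93$)
$Y{\left(g,x \right)} = -22$ ($Y{\left(g,x \right)} = -8 - 14 = -22$)
$-32045 + Y{\left(a,158 \right)} = -32045 - 22 = -32067$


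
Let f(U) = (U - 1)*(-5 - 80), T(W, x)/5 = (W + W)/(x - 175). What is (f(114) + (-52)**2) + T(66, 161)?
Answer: -48637/7 ≈ -6948.1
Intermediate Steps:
T(W, x) = 10*W/(-175 + x) (T(W, x) = 5*((W + W)/(x - 175)) = 5*((2*W)/(-175 + x)) = 5*(2*W/(-175 + x)) = 10*W/(-175 + x))
f(U) = 85 - 85*U (f(U) = (-1 + U)*(-85) = 85 - 85*U)
(f(114) + (-52)**2) + T(66, 161) = ((85 - 85*114) + (-52)**2) + 10*66/(-175 + 161) = ((85 - 9690) + 2704) + 10*66/(-14) = (-9605 + 2704) + 10*66*(-1/14) = -6901 - 330/7 = -48637/7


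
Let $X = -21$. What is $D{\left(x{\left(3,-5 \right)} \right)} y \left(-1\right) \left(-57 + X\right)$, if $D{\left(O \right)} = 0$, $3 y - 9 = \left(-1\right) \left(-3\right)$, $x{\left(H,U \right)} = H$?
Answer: $0$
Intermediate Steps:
$y = 4$ ($y = 3 + \frac{\left(-1\right) \left(-3\right)}{3} = 3 + \frac{1}{3} \cdot 3 = 3 + 1 = 4$)
$D{\left(x{\left(3,-5 \right)} \right)} y \left(-1\right) \left(-57 + X\right) = 0 \cdot 4 \left(-1\right) \left(-57 - 21\right) = 0 \left(-1\right) \left(-78\right) = 0 \left(-78\right) = 0$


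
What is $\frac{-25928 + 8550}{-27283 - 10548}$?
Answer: $\frac{17378}{37831} \approx 0.45936$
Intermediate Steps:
$\frac{-25928 + 8550}{-27283 - 10548} = - \frac{17378}{-37831} = \left(-17378\right) \left(- \frac{1}{37831}\right) = \frac{17378}{37831}$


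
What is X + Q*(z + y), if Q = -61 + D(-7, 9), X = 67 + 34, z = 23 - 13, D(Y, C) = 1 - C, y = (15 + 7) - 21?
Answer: -658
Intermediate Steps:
y = 1 (y = 22 - 21 = 1)
z = 10
X = 101
Q = -69 (Q = -61 + (1 - 1*9) = -61 + (1 - 9) = -61 - 8 = -69)
X + Q*(z + y) = 101 - 69*(10 + 1) = 101 - 69*11 = 101 - 759 = -658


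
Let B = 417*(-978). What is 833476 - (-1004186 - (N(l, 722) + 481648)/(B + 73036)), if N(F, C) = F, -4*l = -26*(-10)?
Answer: 615230379397/334790 ≈ 1.8377e+6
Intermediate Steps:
B = -407826
l = -65 (l = -(-13)*(-10)/2 = -¼*260 = -65)
833476 - (-1004186 - (N(l, 722) + 481648)/(B + 73036)) = 833476 - (-1004186 - (-65 + 481648)/(-407826 + 73036)) = 833476 - (-1004186 - 481583/(-334790)) = 833476 - (-1004186 - 481583*(-1)/334790) = 833476 - (-1004186 - 1*(-481583/334790)) = 833476 - (-1004186 + 481583/334790) = 833476 - 1*(-336190949357/334790) = 833476 + 336190949357/334790 = 615230379397/334790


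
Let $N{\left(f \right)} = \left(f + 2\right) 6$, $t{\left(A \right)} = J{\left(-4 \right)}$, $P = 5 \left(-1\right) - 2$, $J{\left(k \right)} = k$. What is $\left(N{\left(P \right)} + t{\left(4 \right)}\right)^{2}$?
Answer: $1156$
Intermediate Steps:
$P = -7$ ($P = -5 - 2 = -7$)
$t{\left(A \right)} = -4$
$N{\left(f \right)} = 12 + 6 f$ ($N{\left(f \right)} = \left(2 + f\right) 6 = 12 + 6 f$)
$\left(N{\left(P \right)} + t{\left(4 \right)}\right)^{2} = \left(\left(12 + 6 \left(-7\right)\right) - 4\right)^{2} = \left(\left(12 - 42\right) - 4\right)^{2} = \left(-30 - 4\right)^{2} = \left(-34\right)^{2} = 1156$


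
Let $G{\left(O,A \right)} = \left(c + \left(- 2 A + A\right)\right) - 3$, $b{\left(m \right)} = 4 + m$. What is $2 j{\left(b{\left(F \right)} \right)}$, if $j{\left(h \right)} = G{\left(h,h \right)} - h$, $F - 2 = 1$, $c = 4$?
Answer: $-26$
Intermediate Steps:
$F = 3$ ($F = 2 + 1 = 3$)
$G{\left(O,A \right)} = 1 - A$ ($G{\left(O,A \right)} = \left(4 + \left(- 2 A + A\right)\right) - 3 = \left(4 - A\right) - 3 = 1 - A$)
$j{\left(h \right)} = 1 - 2 h$ ($j{\left(h \right)} = \left(1 - h\right) - h = 1 - 2 h$)
$2 j{\left(b{\left(F \right)} \right)} = 2 \left(1 - 2 \left(4 + 3\right)\right) = 2 \left(1 - 14\right) = 2 \left(-13\right) = -26$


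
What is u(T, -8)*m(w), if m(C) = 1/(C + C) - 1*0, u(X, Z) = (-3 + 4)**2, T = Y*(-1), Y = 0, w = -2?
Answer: -1/4 ≈ -0.25000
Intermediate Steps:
T = 0 (T = 0*(-1) = 0)
u(X, Z) = 1 (u(X, Z) = 1**2 = 1)
m(C) = 1/(2*C) (m(C) = 1/(2*C) + 0 = 1/(2*C))
u(T, -8)*m(w) = 1*((1/2)/(-2)) = 1*((1/2)*(-1/2)) = 1*(-1/4) = -1/4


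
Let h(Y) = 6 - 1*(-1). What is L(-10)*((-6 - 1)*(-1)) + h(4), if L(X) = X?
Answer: -63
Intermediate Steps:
h(Y) = 7 (h(Y) = 6 + 1 = 7)
L(-10)*((-6 - 1)*(-1)) + h(4) = -10*(-6 - 1)*(-1) + 7 = -(-70)*(-1) + 7 = -10*7 + 7 = -70 + 7 = -63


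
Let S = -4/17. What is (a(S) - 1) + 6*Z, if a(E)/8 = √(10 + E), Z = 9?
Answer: 53 + 8*√2822/17 ≈ 77.999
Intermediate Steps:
S = -4/17 (S = -4*1/17 = -4/17 ≈ -0.23529)
a(E) = 8*√(10 + E)
(a(S) - 1) + 6*Z = (8*√(10 - 4/17) - 1) + 6*9 = (8*√(166/17) - 1) + 54 = (8*(√2822/17) - 1) + 54 = (8*√2822/17 - 1) + 54 = (-1 + 8*√2822/17) + 54 = 53 + 8*√2822/17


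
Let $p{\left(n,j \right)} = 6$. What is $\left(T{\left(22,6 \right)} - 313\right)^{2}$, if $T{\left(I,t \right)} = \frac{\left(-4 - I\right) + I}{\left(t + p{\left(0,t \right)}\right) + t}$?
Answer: $\frac{7946761}{81} \approx 98108.0$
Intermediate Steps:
$T{\left(I,t \right)} = - \frac{4}{6 + 2 t}$ ($T{\left(I,t \right)} = \frac{\left(-4 - I\right) + I}{\left(t + 6\right) + t} = - \frac{4}{\left(6 + t\right) + t} = - \frac{4}{6 + 2 t}$)
$\left(T{\left(22,6 \right)} - 313\right)^{2} = \left(- \frac{2}{3 + 6} - 313\right)^{2} = \left(- \frac{2}{9} - 313\right)^{2} = \left(- \frac{2819}{9}\right)^{2} = \frac{7946761}{81}$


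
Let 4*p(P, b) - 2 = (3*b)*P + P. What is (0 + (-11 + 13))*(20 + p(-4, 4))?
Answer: 15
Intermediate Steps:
p(P, b) = ½ + P/4 + 3*P*b/4 (p(P, b) = ½ + ((3*b)*P + P)/4 = ½ + (3*P*b + P)/4 = ½ + (P + 3*P*b)/4 = ½ + (P/4 + 3*P*b/4) = ½ + P/4 + 3*P*b/4)
(0 + (-11 + 13))*(20 + p(-4, 4)) = (0 + (-11 + 13))*(20 + (½ + (¼)*(-4) + (¾)*(-4)*4)) = (0 + 2)*(20 + (½ - 1 - 12)) = 2*(20 - 25/2) = 2*(15/2) = 15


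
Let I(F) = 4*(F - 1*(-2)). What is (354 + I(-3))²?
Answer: 122500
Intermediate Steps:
I(F) = 8 + 4*F (I(F) = 4*(F + 2) = 4*(2 + F) = 8 + 4*F)
(354 + I(-3))² = (354 + (8 + 4*(-3)))² = (354 + (8 - 12))² = (354 - 4)² = 350² = 122500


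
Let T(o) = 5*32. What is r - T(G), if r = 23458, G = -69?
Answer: 23298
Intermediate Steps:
T(o) = 160
r - T(G) = 23458 - 1*160 = 23458 - 160 = 23298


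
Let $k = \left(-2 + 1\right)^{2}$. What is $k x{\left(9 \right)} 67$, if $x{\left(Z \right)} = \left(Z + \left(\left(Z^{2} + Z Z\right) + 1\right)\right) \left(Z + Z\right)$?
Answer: $207432$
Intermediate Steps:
$k = 1$ ($k = \left(-1\right)^{2} = 1$)
$x{\left(Z \right)} = 2 Z \left(1 + Z + 2 Z^{2}\right)$ ($x{\left(Z \right)} = \left(Z + \left(\left(Z^{2} + Z^{2}\right) + 1\right)\right) 2 Z = \left(Z + \left(2 Z^{2} + 1\right)\right) 2 Z = \left(Z + \left(1 + 2 Z^{2}\right)\right) 2 Z = \left(1 + Z + 2 Z^{2}\right) 2 Z = 2 Z \left(1 + Z + 2 Z^{2}\right)$)
$k x{\left(9 \right)} 67 = 1 \cdot 2 \cdot 9 \left(1 + 9 + 2 \cdot 9^{2}\right) 67 = 1 \cdot 2 \cdot 9 \left(1 + 9 + 2 \cdot 81\right) 67 = 1 \cdot 2 \cdot 9 \left(1 + 9 + 162\right) 67 = 1 \cdot 2 \cdot 9 \cdot 172 \cdot 67 = 1 \cdot 3096 \cdot 67 = 3096 \cdot 67 = 207432$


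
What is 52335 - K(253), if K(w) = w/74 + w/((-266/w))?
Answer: 258707877/4921 ≈ 52572.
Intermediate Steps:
K(w) = -w²/266 + w/74 (K(w) = w*(1/74) + w*(-w/266) = w/74 - w²/266 = -w²/266 + w/74)
52335 - K(253) = 52335 - 253*(133 - 37*253)/9842 = 52335 - 253*(133 - 9361)/9842 = 52335 - 253*(-9228)/9842 = 52335 - 1*(-1167342/4921) = 52335 + 1167342/4921 = 258707877/4921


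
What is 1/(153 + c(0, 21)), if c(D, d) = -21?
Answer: 1/132 ≈ 0.0075758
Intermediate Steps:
1/(153 + c(0, 21)) = 1/(153 - 21) = 1/132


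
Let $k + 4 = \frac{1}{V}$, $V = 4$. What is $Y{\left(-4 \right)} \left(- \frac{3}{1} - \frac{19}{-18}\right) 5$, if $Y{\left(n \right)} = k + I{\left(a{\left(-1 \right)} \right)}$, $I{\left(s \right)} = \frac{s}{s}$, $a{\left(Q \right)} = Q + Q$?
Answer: $\frac{1925}{72} \approx 26.736$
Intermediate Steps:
$a{\left(Q \right)} = 2 Q$
$I{\left(s \right)} = 1$
$k = - \frac{15}{4}$ ($k = -4 + \frac{1}{4} = - \frac{15}{4} \approx -3.75$)
$Y{\left(n \right)} = - \frac{11}{4}$ ($Y{\left(n \right)} = - \frac{15}{4} + 1 = - \frac{11}{4}$)
$Y{\left(-4 \right)} \left(- \frac{3}{1} - \frac{19}{-18}\right) 5 = - \frac{11 \left(- \frac{3}{1} - \frac{19}{-18}\right)}{4} \cdot 5 = - \frac{11 \left(\left(-3\right) 1 - - \frac{19}{18}\right)}{4} \cdot 5 = - \frac{11 \left(-3 + \frac{19}{18}\right)}{4} \cdot 5 = \left(- \frac{11}{4}\right) \left(- \frac{35}{18}\right) 5 = \frac{385}{72} \cdot 5 = \frac{1925}{72}$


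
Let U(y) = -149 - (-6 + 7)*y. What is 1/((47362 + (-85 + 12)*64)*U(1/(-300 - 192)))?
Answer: -82/521579305 ≈ -1.5721e-7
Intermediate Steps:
U(y) = -149 - y
1/((47362 + (-85 + 12)*64)*U(1/(-300 - 192))) = 1/((47362 + (-85 + 12)*64)*(-149 - 1/(-300 - 192))) = 1/((47362 - 73*64)*(-149 - 1/(-492))) = 1/((47362 - 4672)*(-149 - 1*(-1/492))) = 1/(42690*(-149 + 1/492)) = 1/(42690*(-73307/492)) = (1/42690)*(-492/73307) = -82/521579305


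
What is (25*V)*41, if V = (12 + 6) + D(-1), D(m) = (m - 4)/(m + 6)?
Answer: 17425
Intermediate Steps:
D(m) = (-4 + m)/(6 + m)
V = 17 (V = (12 + 6) + (-4 - 1)/(6 - 1) = 18 - 5/5 = 18 + (1/5)*(-5) = 18 - 1 = 17)
(25*V)*41 = (25*17)*41 = 425*41 = 17425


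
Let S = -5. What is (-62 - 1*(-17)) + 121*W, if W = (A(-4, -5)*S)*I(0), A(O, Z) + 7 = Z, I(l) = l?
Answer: -45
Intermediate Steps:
A(O, Z) = -7 + Z
W = 0 (W = ((-7 - 5)*(-5))*0 = -12*(-5)*0 = 60*0 = 0)
(-62 - 1*(-17)) + 121*W = (-62 - 1*(-17)) + 121*0 = (-62 + 17) + 0 = -45 + 0 = -45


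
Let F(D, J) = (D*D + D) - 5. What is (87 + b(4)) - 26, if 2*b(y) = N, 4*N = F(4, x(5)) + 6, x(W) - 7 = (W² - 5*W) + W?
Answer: 509/8 ≈ 63.625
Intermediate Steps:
x(W) = 7 + W² - 4*W (x(W) = 7 + ((W² - 5*W) + W) = 7 + (W² - 4*W) = 7 + W² - 4*W)
F(D, J) = -5 + D + D² (F(D, J) = (D² + D) - 5 = (D + D²) - 5 = -5 + D + D²)
N = 21/4 (N = ((-5 + 4 + 4²) + 6)/4 = ((-5 + 4 + 16) + 6)/4 = (15 + 6)/4 = (¼)*21 = 21/4 ≈ 5.2500)
b(y) = 21/8 (b(y) = (½)*(21/4) = 21/8)
(87 + b(4)) - 26 = (87 + 21/8) - 26 = 717/8 - 26 = 509/8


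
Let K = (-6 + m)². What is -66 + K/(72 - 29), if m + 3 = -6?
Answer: -2613/43 ≈ -60.767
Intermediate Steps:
m = -9 (m = -3 - 6 = -9)
K = 225 (K = (-6 - 9)² = (-15)² = 225)
-66 + K/(72 - 29) = -66 + 225/(72 - 29) = -66 + 225/43 = -2613/43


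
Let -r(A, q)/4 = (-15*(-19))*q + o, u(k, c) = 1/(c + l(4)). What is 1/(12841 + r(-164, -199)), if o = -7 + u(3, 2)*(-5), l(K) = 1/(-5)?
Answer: 9/2157661 ≈ 4.1712e-6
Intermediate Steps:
l(K) = -⅕
u(k, c) = 1/(-⅕ + c) (u(k, c) = 1/(c - ⅕) = 1/(-⅕ + c))
o = -88/9 (o = -7 + (5/(-1 + 5*2))*(-5) = -7 + (5/(-1 + 10))*(-5) = -7 + (5/9)*(-5) = -7 - 25/9 = -88/9 ≈ -9.7778)
r(A, q) = 352/9 - 1140*q (r(A, q) = -4*((-15*(-19))*q - 88/9) = -4*(285*q - 88/9) = -4*(-88/9 + 285*q) = 352/9 - 1140*q)
1/(12841 + r(-164, -199)) = 1/(12841 + (352/9 - 1140*(-199))) = 1/(12841 + (352/9 + 226860)) = 1/(12841 + 2042092/9) = 1/(2157661/9) = 9/2157661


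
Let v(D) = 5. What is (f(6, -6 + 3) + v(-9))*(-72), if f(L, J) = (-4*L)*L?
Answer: 10008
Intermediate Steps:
f(L, J) = -4*L²
(f(6, -6 + 3) + v(-9))*(-72) = (-4*6² + 5)*(-72) = (-4*36 + 5)*(-72) = (-144 + 5)*(-72) = -139*(-72) = 10008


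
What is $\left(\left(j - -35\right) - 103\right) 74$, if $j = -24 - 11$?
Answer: $-7622$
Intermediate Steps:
$j = -35$ ($j = -24 - 11 = -35$)
$\left(\left(j - -35\right) - 103\right) 74 = \left(\left(-35 - -35\right) - 103\right) 74 = \left(\left(-35 + 35\right) - 103\right) 74 = \left(0 - 103\right) 74 = \left(-103\right) 74 = -7622$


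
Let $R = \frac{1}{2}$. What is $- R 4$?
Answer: $-2$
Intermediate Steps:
$R = \frac{1}{2} \approx 0.5$
$- R 4 = \left(-1\right) \frac{1}{2} \cdot 4 = \left(- \frac{1}{2}\right) 4 = -2$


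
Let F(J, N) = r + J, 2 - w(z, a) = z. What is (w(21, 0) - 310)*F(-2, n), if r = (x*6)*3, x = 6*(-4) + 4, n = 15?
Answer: 119098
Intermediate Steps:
w(z, a) = 2 - z
x = -20 (x = -24 + 4 = -20)
r = -360 (r = -20*6*3 = -120*3 = -360)
F(J, N) = -360 + J
(w(21, 0) - 310)*F(-2, n) = ((2 - 1*21) - 310)*(-360 - 2) = ((2 - 21) - 310)*(-362) = (-19 - 310)*(-362) = -329*(-362) = 119098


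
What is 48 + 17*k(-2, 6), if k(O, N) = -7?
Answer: -71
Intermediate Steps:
48 + 17*k(-2, 6) = 48 + 17*(-7) = 48 - 119 = -71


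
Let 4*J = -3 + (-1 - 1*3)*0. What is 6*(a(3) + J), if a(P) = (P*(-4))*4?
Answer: -585/2 ≈ -292.50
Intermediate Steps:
a(P) = -16*P (a(P) = -4*P*4 = -16*P)
J = -¾ (J = (-3 + (-1 - 1*3)*0)/4 = (-3 + (-1 - 3)*0)/4 = (-3 - 4*0)/4 = (-3 + 0)/4 = (¼)*(-3) = -¾ ≈ -0.75000)
6*(a(3) + J) = 6*(-16*3 - ¾) = 6*(-48 - ¾) = 6*(-195/4) = -585/2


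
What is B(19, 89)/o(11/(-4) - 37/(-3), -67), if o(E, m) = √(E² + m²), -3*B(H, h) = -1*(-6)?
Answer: -24*√659641/659641 ≈ -0.029550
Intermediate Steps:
B(H, h) = -2 (B(H, h) = -(-1)*(-6)/3 = -⅓*6 = -2)
B(19, 89)/o(11/(-4) - 37/(-3), -67) = -2/√((11/(-4) - 37/(-3))² + (-67)²) = -2/√((11*(-¼) - 37*(-⅓))² + 4489) = -2/√((-11/4 + 37/3)² + 4489) = -2/√((115/12)² + 4489) = -2/√(13225/144 + 4489) = -2*12*√659641/659641 = -24*√659641/659641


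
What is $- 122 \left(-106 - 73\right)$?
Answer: $21838$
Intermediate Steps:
$- 122 \left(-106 - 73\right) = \left(-122\right) \left(-179\right) = 21838$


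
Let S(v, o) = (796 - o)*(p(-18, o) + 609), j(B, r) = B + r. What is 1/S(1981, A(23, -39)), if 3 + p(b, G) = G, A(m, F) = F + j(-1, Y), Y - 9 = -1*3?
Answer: 1/474760 ≈ 2.1063e-6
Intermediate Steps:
Y = 6 (Y = 9 - 1*3 = 9 - 3 = 6)
A(m, F) = 5 + F (A(m, F) = F + (-1 + 6) = F + 5 = 5 + F)
p(b, G) = -3 + G
S(v, o) = (606 + o)*(796 - o) (S(v, o) = (796 - o)*((-3 + o) + 609) = (796 - o)*(606 + o) = (606 + o)*(796 - o))
1/S(1981, A(23, -39)) = 1/(482376 - (5 - 39)² + 190*(5 - 39)) = 1/(482376 - 1*(-34)² + 190*(-34)) = 1/(482376 - 1*1156 - 6460) = 1/(482376 - 1156 - 6460) = 1/474760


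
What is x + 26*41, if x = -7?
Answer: 1059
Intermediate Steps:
x + 26*41 = -7 + 26*41 = -7 + 1066 = 1059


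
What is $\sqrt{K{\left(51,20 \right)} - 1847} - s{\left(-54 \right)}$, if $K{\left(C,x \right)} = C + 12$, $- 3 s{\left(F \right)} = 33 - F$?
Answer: $29 + 2 i \sqrt{446} \approx 29.0 + 42.237 i$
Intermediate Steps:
$s{\left(F \right)} = -11 + \frac{F}{3}$ ($s{\left(F \right)} = - \frac{33 - F}{3} = -11 + \frac{F}{3}$)
$K{\left(C,x \right)} = 12 + C$
$\sqrt{K{\left(51,20 \right)} - 1847} - s{\left(-54 \right)} = \sqrt{\left(12 + 51\right) - 1847} - \left(-11 + \frac{1}{3} \left(-54\right)\right) = \sqrt{63 - 1847} - \left(-11 - 18\right) = \sqrt{-1784} - -29 = 2 i \sqrt{446} + 29 = 29 + 2 i \sqrt{446}$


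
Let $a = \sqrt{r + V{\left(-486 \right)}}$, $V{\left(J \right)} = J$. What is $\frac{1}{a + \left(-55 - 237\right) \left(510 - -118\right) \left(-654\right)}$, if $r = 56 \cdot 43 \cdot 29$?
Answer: $\frac{59963952}{7191351078881935} - \frac{\sqrt{69346}}{14382702157763870} \approx 8.3383 \cdot 10^{-9}$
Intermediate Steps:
$r = 69832$ ($r = 2408 \cdot 29 = 69832$)
$a = \sqrt{69346}$ ($a = \sqrt{69832 - 486} = \sqrt{69346} \approx 263.34$)
$\frac{1}{a + \left(-55 - 237\right) \left(510 - -118\right) \left(-654\right)} = \frac{1}{\sqrt{69346} + \left(-55 - 237\right) \left(510 - -118\right) \left(-654\right)} = \frac{1}{\sqrt{69346} + - 292 \left(510 + \left(-92 + 210\right)\right) \left(-654\right)} = \frac{1}{\sqrt{69346} + - 292 \left(510 + 118\right) \left(-654\right)} = \frac{1}{\sqrt{69346} + \left(-292\right) 628 \left(-654\right)} = \frac{1}{\sqrt{69346} - -119927904} = \frac{1}{\sqrt{69346} + 119927904} = \frac{1}{119927904 + \sqrt{69346}}$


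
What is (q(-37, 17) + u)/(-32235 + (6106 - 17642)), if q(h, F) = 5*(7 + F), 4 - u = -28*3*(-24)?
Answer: 1892/43771 ≈ 0.043225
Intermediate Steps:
u = -2012 (u = 4 - (-28*3)*(-24) = 4 - (-84)*(-24) = 4 - 1*2016 = 4 - 2016 = -2012)
q(h, F) = 35 + 5*F
(q(-37, 17) + u)/(-32235 + (6106 - 17642)) = ((35 + 5*17) - 2012)/(-32235 + (6106 - 17642)) = ((35 + 85) - 2012)/(-32235 - 11536) = (120 - 2012)/(-43771) = -1892*(-1/43771) = 1892/43771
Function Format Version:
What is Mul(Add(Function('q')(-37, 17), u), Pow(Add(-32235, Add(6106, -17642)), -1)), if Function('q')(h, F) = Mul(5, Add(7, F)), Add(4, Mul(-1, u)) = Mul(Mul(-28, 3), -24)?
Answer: Rational(1892, 43771) ≈ 0.043225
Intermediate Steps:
u = -2012 (u = Add(4, Mul(-1, Mul(Mul(-28, 3), -24))) = Add(4, Mul(-1, Mul(-84, -24))) = Add(4, Mul(-1, 2016)) = Add(4, -2016) = -2012)
Function('q')(h, F) = Add(35, Mul(5, F))
Mul(Add(Function('q')(-37, 17), u), Pow(Add(-32235, Add(6106, -17642)), -1)) = Mul(Add(Add(35, Mul(5, 17)), -2012), Pow(Add(-32235, Add(6106, -17642)), -1)) = Mul(Add(Add(35, 85), -2012), Pow(Add(-32235, -11536), -1)) = Mul(Add(120, -2012), Pow(-43771, -1)) = Mul(-1892, Rational(-1, 43771)) = Rational(1892, 43771)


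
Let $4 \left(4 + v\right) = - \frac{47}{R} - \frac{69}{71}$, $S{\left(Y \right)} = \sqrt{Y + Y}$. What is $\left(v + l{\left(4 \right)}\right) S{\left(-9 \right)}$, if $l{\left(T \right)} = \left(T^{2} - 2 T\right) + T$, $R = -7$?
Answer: $\frac{28137 i \sqrt{2}}{994} \approx 40.032 i$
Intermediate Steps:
$S{\left(Y \right)} = \sqrt{2} \sqrt{Y}$ ($S{\left(Y \right)} = \sqrt{2 Y} = \sqrt{2} \sqrt{Y}$)
$v = - \frac{2549}{994}$ ($v = -4 + \frac{- \frac{47}{-7} - \frac{69}{71}}{4} = -4 + \frac{\left(-47\right) \left(- \frac{1}{7}\right) - \frac{69}{71}}{4} = -4 + \frac{\frac{47}{7} - \frac{69}{71}}{4} = -4 + \frac{1}{4} \cdot \frac{2854}{497} = -4 + \frac{1427}{994} = - \frac{2549}{994} \approx -2.5644$)
$l{\left(T \right)} = T^{2} - T$
$\left(v + l{\left(4 \right)}\right) S{\left(-9 \right)} = \left(- \frac{2549}{994} + 4 \left(-1 + 4\right)\right) \sqrt{2} \sqrt{-9} = \left(- \frac{2549}{994} + 4 \cdot 3\right) \sqrt{2} \cdot 3 i = \left(- \frac{2549}{994} + 12\right) 3 i \sqrt{2} = \frac{9379 \cdot 3 i \sqrt{2}}{994} = \frac{28137 i \sqrt{2}}{994}$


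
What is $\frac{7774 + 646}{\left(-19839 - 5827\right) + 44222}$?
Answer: $\frac{2105}{4639} \approx 0.45376$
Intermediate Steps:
$\frac{7774 + 646}{\left(-19839 - 5827\right) + 44222} = \frac{8420}{-25666 + 44222} = \frac{8420}{18556} = 8420 \cdot \frac{1}{18556} = \frac{2105}{4639}$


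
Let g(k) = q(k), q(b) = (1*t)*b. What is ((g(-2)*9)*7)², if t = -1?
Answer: 15876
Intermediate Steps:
q(b) = -b (q(b) = (1*(-1))*b = -b)
g(k) = -k
((g(-2)*9)*7)² = ((-1*(-2)*9)*7)² = ((2*9)*7)² = (18*7)² = 126² = 15876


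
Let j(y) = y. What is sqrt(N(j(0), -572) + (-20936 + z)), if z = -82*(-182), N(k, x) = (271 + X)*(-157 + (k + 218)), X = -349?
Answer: I*sqrt(10770) ≈ 103.78*I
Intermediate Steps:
N(k, x) = -4758 - 78*k (N(k, x) = (271 - 349)*(-157 + (k + 218)) = -78*(-157 + (218 + k)) = -78*(61 + k) = -4758 - 78*k)
z = 14924
sqrt(N(j(0), -572) + (-20936 + z)) = sqrt((-4758 - 78*0) + (-20936 + 14924)) = sqrt((-4758 + 0) - 6012) = sqrt(-4758 - 6012) = sqrt(-10770) = I*sqrt(10770)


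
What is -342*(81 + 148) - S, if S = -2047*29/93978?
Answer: -320004767/4086 ≈ -78317.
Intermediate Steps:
S = -2581/4086 (S = -59363*1/93978 = -2581/4086 ≈ -0.63167)
-342*(81 + 148) - S = -342*(81 + 148) - 1*(-2581/4086) = -342*229 + 2581/4086 = -78318 + 2581/4086 = -320004767/4086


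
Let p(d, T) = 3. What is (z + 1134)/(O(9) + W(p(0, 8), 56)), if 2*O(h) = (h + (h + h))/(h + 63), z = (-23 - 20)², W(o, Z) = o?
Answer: 47728/51 ≈ 935.84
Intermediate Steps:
z = 1849 (z = (-43)² = 1849)
O(h) = 3*h/(2*(63 + h)) (O(h) = ((h + (h + h))/(h + 63))/2 = ((h + 2*h)/(63 + h))/2 = ((3*h)/(63 + h))/2 = (3*h/(63 + h))/2 = 3*h/(2*(63 + h)))
(z + 1134)/(O(9) + W(p(0, 8), 56)) = (1849 + 1134)/((3/2)*9/(63 + 9) + 3) = 2983/((3/2)*9/72 + 3) = 2983/((3/2)*9*(1/72) + 3) = 2983/(3/16 + 3) = 2983/(51/16) = 2983*(16/51) = 47728/51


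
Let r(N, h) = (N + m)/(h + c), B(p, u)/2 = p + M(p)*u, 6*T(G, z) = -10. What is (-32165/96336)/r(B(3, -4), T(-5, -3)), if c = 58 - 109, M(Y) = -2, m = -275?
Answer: -2541035/36559512 ≈ -0.069504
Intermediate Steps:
T(G, z) = -5/3 (T(G, z) = (⅙)*(-10) = -5/3)
c = -51
B(p, u) = -4*u + 2*p (B(p, u) = 2*(p - 2*u) = -4*u + 2*p)
r(N, h) = (-275 + N)/(-51 + h) (r(N, h) = (N - 275)/(h - 51) = (-275 + N)/(-51 + h))
(-32165/96336)/r(B(3, -4), T(-5, -3)) = (-32165/96336)/(((-275 + (-4*(-4) + 2*3))/(-51 - 5/3))) = (-32165*1/96336)/(((-275 + (16 + 6))/(-158/3))) = -32165*(-158/(3*(-275 + 22)))/96336 = -32165/(96336*((-3/158*(-253)))) = -32165/(96336*759/158) = -32165/96336*158/759 = -2541035/36559512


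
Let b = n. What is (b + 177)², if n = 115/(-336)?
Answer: 3523253449/112896 ≈ 31208.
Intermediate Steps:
n = -115/336 (n = 115*(-1/336) = -115/336 ≈ -0.34226)
b = -115/336 ≈ -0.34226
(b + 177)² = (-115/336 + 177)² = (59357/336)² = 3523253449/112896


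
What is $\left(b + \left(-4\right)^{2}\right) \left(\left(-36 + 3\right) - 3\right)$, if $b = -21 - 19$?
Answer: $864$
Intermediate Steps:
$b = -40$
$\left(b + \left(-4\right)^{2}\right) \left(\left(-36 + 3\right) - 3\right) = \left(-40 + \left(-4\right)^{2}\right) \left(\left(-36 + 3\right) - 3\right) = \left(-40 + 16\right) \left(-33 - 3\right) = \left(-24\right) \left(-36\right) = 864$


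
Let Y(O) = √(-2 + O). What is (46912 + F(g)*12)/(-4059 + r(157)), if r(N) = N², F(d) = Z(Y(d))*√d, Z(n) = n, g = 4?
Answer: 23456/10295 + 12*√2/10295 ≈ 2.2800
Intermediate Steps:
F(d) = √d*√(-2 + d) (F(d) = √(-2 + d)*√d = √d*√(-2 + d))
(46912 + F(g)*12)/(-4059 + r(157)) = (46912 + (√4*√(-2 + 4))*12)/(-4059 + 157²) = (46912 + (2*√2)*12)/(-4059 + 24649) = (46912 + 24*√2)/20590 = (46912 + 24*√2)*(1/20590) = 23456/10295 + 12*√2/10295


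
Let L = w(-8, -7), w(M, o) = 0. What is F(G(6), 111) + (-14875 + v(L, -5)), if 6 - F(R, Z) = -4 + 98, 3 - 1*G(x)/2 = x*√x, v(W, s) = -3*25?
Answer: -15038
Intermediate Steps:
L = 0
v(W, s) = -75
G(x) = 6 - 2*x^(3/2) (G(x) = 6 - 2*x*√x = 6 - 2*x^(3/2))
F(R, Z) = -88 (F(R, Z) = 6 - (-4 + 98) = 6 - 1*94 = 6 - 94 = -88)
F(G(6), 111) + (-14875 + v(L, -5)) = -88 + (-14875 - 75) = -88 - 14950 = -15038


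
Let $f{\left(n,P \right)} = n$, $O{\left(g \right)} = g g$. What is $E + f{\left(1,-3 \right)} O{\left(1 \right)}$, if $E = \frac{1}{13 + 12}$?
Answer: $\frac{26}{25} \approx 1.04$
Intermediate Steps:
$O{\left(g \right)} = g^{2}$
$E = \frac{1}{25} \approx 0.04$
$E + f{\left(1,-3 \right)} O{\left(1 \right)} = \frac{1}{25} + 1 \cdot 1^{2} = \frac{1}{25} + 1 \cdot 1 = \frac{1}{25} + 1 = \frac{26}{25}$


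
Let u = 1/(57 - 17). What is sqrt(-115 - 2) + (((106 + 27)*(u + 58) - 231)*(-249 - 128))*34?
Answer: -1919194277/20 + 3*I*sqrt(13) ≈ -9.596e+7 + 10.817*I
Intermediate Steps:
u = 1/40 ≈ 0.025000
sqrt(-115 - 2) + (((106 + 27)*(u + 58) - 231)*(-249 - 128))*34 = sqrt(-115 - 2) + (((106 + 27)*(1/40 + 58) - 231)*(-249 - 128))*34 = sqrt(-117) + ((133*(2321/40) - 231)*(-377))*34 = 3*I*sqrt(13) + ((308693/40 - 231)*(-377))*34 = 3*I*sqrt(13) + ((299453/40)*(-377))*34 = 3*I*sqrt(13) - 112893781/40*34 = 3*I*sqrt(13) - 1919194277/20 = -1919194277/20 + 3*I*sqrt(13)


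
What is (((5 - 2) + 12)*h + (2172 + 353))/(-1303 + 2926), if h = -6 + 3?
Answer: 2480/1623 ≈ 1.5280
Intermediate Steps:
h = -3
(((5 - 2) + 12)*h + (2172 + 353))/(-1303 + 2926) = (((5 - 2) + 12)*(-3) + (2172 + 353))/(-1303 + 2926) = ((3 + 12)*(-3) + 2525)/1623 = (15*(-3) + 2525)*(1/1623) = (-45 + 2525)*(1/1623) = 2480*(1/1623) = 2480/1623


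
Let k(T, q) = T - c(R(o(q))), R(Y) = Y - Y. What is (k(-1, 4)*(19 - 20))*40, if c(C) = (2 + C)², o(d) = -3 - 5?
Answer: 200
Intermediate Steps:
o(d) = -8
R(Y) = 0
k(T, q) = -4 + T (k(T, q) = T - (2 + 0)² = T - 1*2² = T - 1*4 = T - 4 = -4 + T)
(k(-1, 4)*(19 - 20))*40 = ((-4 - 1)*(19 - 20))*40 = -5*(-1)*40 = 5*40 = 200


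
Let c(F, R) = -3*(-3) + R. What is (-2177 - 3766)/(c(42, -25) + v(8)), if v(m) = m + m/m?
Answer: 849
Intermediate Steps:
c(F, R) = 9 + R
v(m) = 1 + m (v(m) = m + 1 = 1 + m)
(-2177 - 3766)/(c(42, -25) + v(8)) = (-2177 - 3766)/((9 - 25) + (1 + 8)) = -5943/(-16 + 9) = -5943/(-7) = -5943*(-1/7) = 849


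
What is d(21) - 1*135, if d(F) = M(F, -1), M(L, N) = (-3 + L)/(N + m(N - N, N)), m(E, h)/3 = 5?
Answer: -936/7 ≈ -133.71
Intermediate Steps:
m(E, h) = 15 (m(E, h) = 3*5 = 15)
M(L, N) = (-3 + L)/(15 + N) (M(L, N) = (-3 + L)/(N + 15) = (-3 + L)/(15 + N))
d(F) = -3/14 + F/14 (d(F) = (-3 + F)/(15 - 1) = (-3 + F)/14 = -3/14 + F/14)
d(21) - 1*135 = (-3/14 + (1/14)*21) - 1*135 = (-3/14 + 3/2) - 135 = 9/7 - 135 = -936/7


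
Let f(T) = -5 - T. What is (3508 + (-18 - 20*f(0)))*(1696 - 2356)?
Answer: -2369400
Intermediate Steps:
(3508 + (-18 - 20*f(0)))*(1696 - 2356) = (3508 + (-18 - 20*(-5 - 1*0)))*(1696 - 2356) = (3508 + (-18 - 20*(-5 + 0)))*(-660) = (3508 + (-18 - 20*(-5)))*(-660) = (3508 + (-18 + 100))*(-660) = (3508 + 82)*(-660) = 3590*(-660) = -2369400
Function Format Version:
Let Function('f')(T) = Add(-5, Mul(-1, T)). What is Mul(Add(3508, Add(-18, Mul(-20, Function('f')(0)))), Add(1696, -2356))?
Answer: -2369400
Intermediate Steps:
Mul(Add(3508, Add(-18, Mul(-20, Function('f')(0)))), Add(1696, -2356)) = Mul(Add(3508, Add(-18, Mul(-20, Add(-5, Mul(-1, 0))))), Add(1696, -2356)) = Mul(Add(3508, Add(-18, Mul(-20, Add(-5, 0)))), -660) = Mul(Add(3508, Add(-18, Mul(-20, -5))), -660) = Mul(Add(3508, Add(-18, 100)), -660) = Mul(Add(3508, 82), -660) = Mul(3590, -660) = -2369400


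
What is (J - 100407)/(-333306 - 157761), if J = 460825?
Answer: -360418/491067 ≈ -0.73395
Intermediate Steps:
(J - 100407)/(-333306 - 157761) = (460825 - 100407)/(-333306 - 157761) = 360418/(-491067) = 360418*(-1/491067) = -360418/491067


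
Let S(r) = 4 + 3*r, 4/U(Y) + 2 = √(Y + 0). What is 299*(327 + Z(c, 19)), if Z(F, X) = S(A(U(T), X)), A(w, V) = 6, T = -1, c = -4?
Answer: 104351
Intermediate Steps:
U(Y) = 4/(-2 + √Y) (U(Y) = 4/(-2 + √(Y + 0)) = 4/(-2 + √Y))
Z(F, X) = 22 (Z(F, X) = 4 + 3*6 = 4 + 18 = 22)
299*(327 + Z(c, 19)) = 299*(327 + 22) = 299*349 = 104351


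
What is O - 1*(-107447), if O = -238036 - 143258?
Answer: -273847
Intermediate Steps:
O = -381294
O - 1*(-107447) = -381294 - 1*(-107447) = -381294 + 107447 = -273847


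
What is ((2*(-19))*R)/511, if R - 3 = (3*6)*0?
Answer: -114/511 ≈ -0.22309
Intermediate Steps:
R = 3 (R = 3 + (3*6)*0 = 3 + 18*0 = 3 + 0 = 3)
((2*(-19))*R)/511 = ((2*(-19))*3)/511 = -38*3*(1/511) = -114*1/511 = -114/511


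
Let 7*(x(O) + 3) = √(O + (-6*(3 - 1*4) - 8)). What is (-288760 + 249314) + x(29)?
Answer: -39449 + 3*√3/7 ≈ -39448.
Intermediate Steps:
x(O) = -3 + √(-2 + O)/7 (x(O) = -3 + √(O + (-6*(3 - 1*4) - 8))/7 = -3 + √(O + (-6*(3 - 4) - 8))/7 = -3 + √(O + (-6*(-1) - 8))/7 = -3 + √(O + (6 - 8))/7 = -3 + √(O - 2)/7 = -3 + √(-2 + O)/7)
(-288760 + 249314) + x(29) = (-288760 + 249314) + (-3 + √(-2 + 29)/7) = -39446 + (-3 + √27/7) = -39446 + (-3 + (3*√3)/7) = -39446 + (-3 + 3*√3/7) = -39449 + 3*√3/7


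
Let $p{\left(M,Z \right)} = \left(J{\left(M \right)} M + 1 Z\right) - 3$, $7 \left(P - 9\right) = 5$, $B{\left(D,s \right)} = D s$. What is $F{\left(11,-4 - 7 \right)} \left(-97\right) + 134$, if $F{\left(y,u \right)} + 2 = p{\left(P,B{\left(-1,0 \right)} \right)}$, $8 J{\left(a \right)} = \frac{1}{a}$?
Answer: $\frac{4855}{8} \approx 606.88$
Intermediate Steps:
$J{\left(a \right)} = \frac{1}{8 a}$
$P = \frac{68}{7}$ ($P = 9 + \frac{1}{7} \cdot 5 = 9 + \frac{5}{7} = \frac{68}{7} \approx 9.7143$)
$p{\left(M,Z \right)} = - \frac{23}{8} + Z$ ($p{\left(M,Z \right)} = \left(\frac{1}{8 M} M + 1 Z\right) - 3 = \left(\frac{1}{8} + Z\right) - 3 = - \frac{23}{8} + Z$)
$F{\left(y,u \right)} = - \frac{39}{8}$ ($F{\left(y,u \right)} = -2 - \frac{23}{8} = - \frac{39}{8}$)
$F{\left(11,-4 - 7 \right)} \left(-97\right) + 134 = \left(- \frac{39}{8}\right) \left(-97\right) + 134 = \frac{3783}{8} + 134 = \frac{4855}{8}$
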